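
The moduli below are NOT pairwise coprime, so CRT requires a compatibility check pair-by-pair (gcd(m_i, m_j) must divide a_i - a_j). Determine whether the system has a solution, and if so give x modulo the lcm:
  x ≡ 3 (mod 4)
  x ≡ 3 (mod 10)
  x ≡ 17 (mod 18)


Moduli 4, 10, 18 are not pairwise coprime, so CRT works modulo lcm(m_i) when all pairwise compatibility conditions hold.
Pairwise compatibility: gcd(m_i, m_j) must divide a_i - a_j for every pair.
Merge one congruence at a time:
  Start: x ≡ 3 (mod 4).
  Combine with x ≡ 3 (mod 10): gcd(4, 10) = 2; 3 - 3 = 0, which IS divisible by 2, so compatible.
    Write x = 3 + 4·t and substitute into x ≡ 3 (mod 10): 4·t ≡ 3 − 3 = 0 (mod 10).
    Divide the congruence (and modulus) by g = 2: 2·t ≡ 0 (mod 5).
    The inverse of 2 mod 5 is 3 (since 2·3 = 6 = 1·5 + 1), so t ≡ 3·0 = 0 ≡ 0 (mod 5).
    Then x = 3 + 4·0 = 3, valid modulo lcm(4, 10) = 20: x ≡ 3 (mod 20).
  Combine with x ≡ 17 (mod 18): gcd(20, 18) = 2; 17 - 3 = 14, which IS divisible by 2, so compatible.
    Write x = 3 + 20·t and substitute into x ≡ 17 (mod 18): 20·t ≡ 17 − 3 = 14 (mod 18).
    Divide the congruence (and modulus) by g = 2: 10·t ≡ 7 (mod 9).
    Reduce coefficients mod 9: 1·t ≡ 7 (mod 9).
    So t ≡ 7 (mod 9).
    Then x = 3 + 20·7 = 143, valid modulo lcm(20, 18) = 180: x ≡ 143 (mod 180).
Verify: 143 mod 4 = 3, 143 mod 10 = 3, 143 mod 18 = 17.

x ≡ 143 (mod 180).


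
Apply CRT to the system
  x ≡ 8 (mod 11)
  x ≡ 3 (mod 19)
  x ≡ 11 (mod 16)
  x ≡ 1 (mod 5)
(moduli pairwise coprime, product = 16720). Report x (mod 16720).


Product of moduli M = 11 · 19 · 16 · 5 = 16720.
Merge one congruence at a time:
  Start: x ≡ 8 (mod 11).
  Combine with x ≡ 3 (mod 19); new modulus lcm = 209.
    Write x = 8 + 11·t and substitute into x ≡ 3 (mod 19): 11·t ≡ 3 − 8 = -5 (mod 19).
    Reduce coefficients mod 19: 11·t ≡ 14 (mod 19).
    The inverse of 11 mod 19 is 7 (since 11·7 = 77 = 4·19 + 1), so t ≡ 7·14 = 98 ≡ 3 (mod 19).
    Then x = 8 + 11·3 = 41, valid modulo lcm(11, 19) = 209: x ≡ 41 (mod 209).
  Combine with x ≡ 11 (mod 16); new modulus lcm = 3344.
    Write x = 41 + 209·t and substitute into x ≡ 11 (mod 16): 209·t ≡ 11 − 41 = -30 (mod 16).
    Reduce coefficients mod 16: 1·t ≡ 2 (mod 16).
    So t ≡ 2 (mod 16).
    Then x = 41 + 209·2 = 459, valid modulo lcm(209, 16) = 3344: x ≡ 459 (mod 3344).
  Combine with x ≡ 1 (mod 5); new modulus lcm = 16720.
    Write x = 459 + 3344·t and substitute into x ≡ 1 (mod 5): 3344·t ≡ 1 − 459 = -458 (mod 5).
    Reduce coefficients mod 5: 4·t ≡ 2 (mod 5).
    The inverse of 4 mod 5 is 4 (since 4·4 = 16 = 3·5 + 1), so t ≡ 4·2 = 8 ≡ 3 (mod 5).
    Then x = 459 + 3344·3 = 10491, valid modulo lcm(3344, 5) = 16720: x ≡ 10491 (mod 16720).
Verify against each original: 10491 mod 11 = 8, 10491 mod 19 = 3, 10491 mod 16 = 11, 10491 mod 5 = 1.

x ≡ 10491 (mod 16720).


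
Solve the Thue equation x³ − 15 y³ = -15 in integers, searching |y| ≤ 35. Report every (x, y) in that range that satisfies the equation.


The equation is x³ - 15y³ = -15. For fixed y, x³ = 15·y³ − 15, so a solution requires the RHS to be a perfect cube.
Strategy: iterate y from -35 to 35, compute RHS = 15·y³ − 15, and check whether it is a (positive or negative) perfect cube.
Check small values of y:
  y = 0: RHS = -15 is not a perfect cube.
  y = 1: RHS = 0 = (0)³ ⇒ x = 0 works.
  y = -1: RHS = -30 is not a perfect cube.
  y = 2: RHS = 105 is not a perfect cube.
  y = -2: RHS = -135 is not a perfect cube.
  y = 3: RHS = 390 is not a perfect cube.
  y = -3: RHS = -420 is not a perfect cube.
Continuing the search up to |y| = 35 finds no further solutions beyond those listed.
Collected solutions: (0, 1).

Solutions (with |y| ≤ 35): (0, 1).


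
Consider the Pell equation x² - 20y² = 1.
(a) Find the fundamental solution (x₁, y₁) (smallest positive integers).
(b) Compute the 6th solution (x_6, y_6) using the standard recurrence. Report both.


Step 1: Find the fundamental solution (x₁, y₁) of x² - 20y² = 1.
  Expand √20 as a continued fraction. a₀ = ⌊√20⌋ = 4; iterate m_{k+1} = d_k·a_k − m_k, d_{k+1} = (20 − m_{k+1}²)/d_k, a_{k+1} = ⌊(a₀ + m_{k+1})/d_{k+1}⌋ (starting m₀ = 0, d₀ = 1), with convergents p_k = a_k·p_{k-1} + p_{k-2}, q_k = a_k·q_{k-1} + q_{k-2} (p₋₁ = 1, q₋₁ = 0):
  k = 0: a₀ = 4; p₀/q₀ = 4/1; p₀² − 20·q₀² = 16 − 20 = -4.
  k = 1: m = 4, d = 4, a = ⌊(4 + 4)/4⌋ = 2; p/q = (2·4 + 1)/(2·1 + 0) = 9/2; p² − 20·q² = 81 − 80 = 1.
  The first convergent with p² − 20·q² = 1 gives the fundamental solution (x₁, y₁) = (9, 2).
Step 2: Apply the recurrence (x_{n+1}, y_{n+1}) = (x₁x_n + 20y₁y_n, x₁y_n + y₁x_n) repeatedly.
  From (x_1, y_1) = (9, 2): x_2 = 9·9 + 20·2·2 = 161; y_2 = 9·2 + 2·9 = 36.
  From (x_2, y_2) = (161, 36): x_3 = 9·161 + 20·2·36 = 2889; y_3 = 9·36 + 2·161 = 646.
  From (x_3, y_3) = (2889, 646): x_4 = 9·2889 + 20·2·646 = 51841; y_4 = 9·646 + 2·2889 = 11592.
  From (x_4, y_4) = (51841, 11592): x_5 = 9·51841 + 20·2·11592 = 930249; y_5 = 9·11592 + 2·51841 = 208010.
  From (x_5, y_5) = (930249, 208010): x_6 = 9·930249 + 20·2·208010 = 16692641; y_6 = 9·208010 + 2·930249 = 3732588.
Step 3: Verify x_6² - 20·y_6² = 278644263554881 - 278644263554880 = 1 (should be 1). ✓

(x_1, y_1) = (9, 2); (x_6, y_6) = (16692641, 3732588).


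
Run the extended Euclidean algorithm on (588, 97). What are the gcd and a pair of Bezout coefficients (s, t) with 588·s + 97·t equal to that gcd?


Euclidean algorithm on (588, 97) — divide until remainder is 0:
  588 = 6 · 97 + 6
  97 = 16 · 6 + 1
  6 = 6 · 1 + 0
gcd(588, 97) = 1.
Track Bezout coefficients alongside the remainders: start with r₀ = 588 = a·1 + b·0 (s = 1, t = 0) and r₁ = 97 = a·0 + b·1 (s = 0, t = 1); each new remainder r_{k+1} = r_{k-1} − q_k·r_k inherits s_{k+1} = s_{k-1} − q_k·s_k, t_{k+1} = t_{k-1} − q_k·t_k, so r_k = a·s_k + b·t_k at every step:
  q = 6: r = 6, s = 1 − 6·0 = 1, t = 0 − 6·1 = -6  (check: 588·1 + 97·(-6) = 6)
  q = 16: r = 1, s = 0 − 16·1 = -16, t = 1 − 16·(-6) = 97  (check: 588·(-16) + 97·97 = 1)
The row with r = 1 (the gcd) gives the Bezout coefficients s = -16, t = 97.
Result: 588 · (-16) + 97 · (97) = 1.

gcd(588, 97) = 1; s = -16, t = 97 (check: 588·(-16) + 97·97 = 1).


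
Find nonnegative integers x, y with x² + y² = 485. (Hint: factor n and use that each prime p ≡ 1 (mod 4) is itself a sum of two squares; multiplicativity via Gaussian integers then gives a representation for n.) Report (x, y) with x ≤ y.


Step 1: Factor n = 485 = 5 · 97.
Step 2: Check the mod-4 condition on each prime factor: 5 ≡ 1 (mod 4), exponent 1; 97 ≡ 1 (mod 4), exponent 1.
All primes ≡ 3 (mod 4) appear to even exponent (or don't appear), so by the two-squares theorem n IS expressible as a sum of two squares.
Step 3: Build a representation. Here n = 5 · 97 is a product of primes ≡ 1 (mod 4). Each prime p ≡ 1 (mod 4) is itself a sum of two squares; find a² by testing p − a² for a perfect square:
  5: 5 − 1² = 4 = 2² ⇒ 5 = 1² + 2².
  97: 97 − 1² = 96, 97 − 2² = 93, 97 − 3² = 88, 97 − 4² = 81 = 9² ⇒ 97 = 4² + 9².
  Combine using the Brahmagupta–Fibonacci identity (a² + b²)(c² + d²) = (ac − bd)² + (ad + bc)² = (ac + bd)² + (ad − bc)²:
  5 · 97 = 485: from (1² + 2²)(4² + 9²), take (1·4 − 2·9, 1·9 + 2·4) = (4 − 18, 9 + 8) = (-14, 17); dropping signs (only squares matter) gives (14, 17); check 14² + 17² = 196 + 289 = 485 ✓.
Step 4: Order so x ≤ y and verify: 14² + 17² = 196 + 289 = 485 = n. ✓

n = 485 = 14² + 17² (one valid representation with x ≤ y).


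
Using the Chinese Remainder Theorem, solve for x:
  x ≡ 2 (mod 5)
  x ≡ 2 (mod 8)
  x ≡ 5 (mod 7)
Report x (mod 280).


Moduli 5, 8, 7 are pairwise coprime; by CRT there is a unique solution modulo M = 5 · 8 · 7 = 280.
Solve pairwise, accumulating the modulus:
  Start with x ≡ 2 (mod 5).
  Combine with x ≡ 2 (mod 8): since gcd(5, 8) = 1, we get a unique residue mod 40.
    Write x = 2 + 5·t and substitute into x ≡ 2 (mod 8): 5·t ≡ 2 − 2 = 0 (mod 8).
    The inverse of 5 mod 8 is 5 (since 5·5 = 25 = 3·8 + 1), so t ≡ 5·0 = 0 ≡ 0 (mod 8).
    Then x = 2 + 5·0 = 2, valid modulo lcm(5, 8) = 40: x ≡ 2 (mod 40).
  Combine with x ≡ 5 (mod 7): since gcd(40, 7) = 1, we get a unique residue mod 280.
    Write x = 2 + 40·t and substitute into x ≡ 5 (mod 7): 40·t ≡ 5 − 2 = 3 (mod 7).
    Reduce coefficients mod 7: 5·t ≡ 3 (mod 7).
    The inverse of 5 mod 7 is 3 (since 5·3 = 15 = 2·7 + 1), so t ≡ 3·3 = 9 ≡ 2 (mod 7).
    Then x = 2 + 40·2 = 82, valid modulo lcm(40, 7) = 280: x ≡ 82 (mod 280).
Verify: 82 mod 5 = 2 ✓, 82 mod 8 = 2 ✓, 82 mod 7 = 5 ✓.

x ≡ 82 (mod 280).


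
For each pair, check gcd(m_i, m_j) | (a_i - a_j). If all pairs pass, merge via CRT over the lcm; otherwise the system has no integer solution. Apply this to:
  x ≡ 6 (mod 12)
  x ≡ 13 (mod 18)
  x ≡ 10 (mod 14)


Moduli 12, 18, 14 are not pairwise coprime, so CRT works modulo lcm(m_i) when all pairwise compatibility conditions hold.
Pairwise compatibility: gcd(m_i, m_j) must divide a_i - a_j for every pair.
Merge one congruence at a time:
  Start: x ≡ 6 (mod 12).
  Combine with x ≡ 13 (mod 18): gcd(12, 18) = 6, and 13 - 6 = 7 is NOT divisible by 6.
    ⇒ system is inconsistent (no integer solution).

No solution (the system is inconsistent).


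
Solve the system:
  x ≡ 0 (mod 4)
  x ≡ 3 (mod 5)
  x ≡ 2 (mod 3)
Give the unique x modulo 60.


Moduli 4, 5, 3 are pairwise coprime; by CRT there is a unique solution modulo M = 4 · 5 · 3 = 60.
Solve pairwise, accumulating the modulus:
  Start with x ≡ 0 (mod 4).
  Combine with x ≡ 3 (mod 5): since gcd(4, 5) = 1, we get a unique residue mod 20.
    Write x = 0 + 4·t and substitute into x ≡ 3 (mod 5): 4·t ≡ 3 − 0 = 3 (mod 5).
    The inverse of 4 mod 5 is 4 (since 4·4 = 16 = 3·5 + 1), so t ≡ 4·3 = 12 ≡ 2 (mod 5).
    Then x = 0 + 4·2 = 8, valid modulo lcm(4, 5) = 20: x ≡ 8 (mod 20).
  Combine with x ≡ 2 (mod 3): since gcd(20, 3) = 1, we get a unique residue mod 60.
    Write x = 8 + 20·t and substitute into x ≡ 2 (mod 3): 20·t ≡ 2 − 8 = -6 (mod 3).
    Reduce coefficients mod 3: 2·t ≡ 0 (mod 3).
    The inverse of 2 mod 3 is 2 (since 2·2 = 4 = 1·3 + 1), so t ≡ 2·0 = 0 ≡ 0 (mod 3).
    Then x = 8 + 20·0 = 8, valid modulo lcm(20, 3) = 60: x ≡ 8 (mod 60).
Verify: 8 mod 4 = 0 ✓, 8 mod 5 = 3 ✓, 8 mod 3 = 2 ✓.

x ≡ 8 (mod 60).


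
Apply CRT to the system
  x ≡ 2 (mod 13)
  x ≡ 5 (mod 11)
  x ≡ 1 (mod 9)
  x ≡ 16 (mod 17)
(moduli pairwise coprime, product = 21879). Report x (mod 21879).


Product of moduli M = 13 · 11 · 9 · 17 = 21879.
Merge one congruence at a time:
  Start: x ≡ 2 (mod 13).
  Combine with x ≡ 5 (mod 11); new modulus lcm = 143.
    Write x = 2 + 13·t and substitute into x ≡ 5 (mod 11): 13·t ≡ 5 − 2 = 3 (mod 11).
    Reduce coefficients mod 11: 2·t ≡ 3 (mod 11).
    The inverse of 2 mod 11 is 6 (since 2·6 = 12 = 1·11 + 1), so t ≡ 6·3 = 18 ≡ 7 (mod 11).
    Then x = 2 + 13·7 = 93, valid modulo lcm(13, 11) = 143: x ≡ 93 (mod 143).
  Combine with x ≡ 1 (mod 9); new modulus lcm = 1287.
    Write x = 93 + 143·t and substitute into x ≡ 1 (mod 9): 143·t ≡ 1 − 93 = -92 (mod 9).
    Reduce coefficients mod 9: 8·t ≡ 7 (mod 9).
    The inverse of 8 mod 9 is 8 (since 8·8 = 64 = 7·9 + 1), so t ≡ 8·7 = 56 ≡ 2 (mod 9).
    Then x = 93 + 143·2 = 379, valid modulo lcm(143, 9) = 1287: x ≡ 379 (mod 1287).
  Combine with x ≡ 16 (mod 17); new modulus lcm = 21879.
    Write x = 379 + 1287·t and substitute into x ≡ 16 (mod 17): 1287·t ≡ 16 − 379 = -363 (mod 17).
    Reduce coefficients mod 17: 12·t ≡ 11 (mod 17).
    The inverse of 12 mod 17 is 10 (since 12·10 = 120 = 7·17 + 1), so t ≡ 10·11 = 110 ≡ 8 (mod 17).
    Then x = 379 + 1287·8 = 10675, valid modulo lcm(1287, 17) = 21879: x ≡ 10675 (mod 21879).
Verify against each original: 10675 mod 13 = 2, 10675 mod 11 = 5, 10675 mod 9 = 1, 10675 mod 17 = 16.

x ≡ 10675 (mod 21879).


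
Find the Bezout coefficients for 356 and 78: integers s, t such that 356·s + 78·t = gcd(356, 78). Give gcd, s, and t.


Euclidean algorithm on (356, 78) — divide until remainder is 0:
  356 = 4 · 78 + 44
  78 = 1 · 44 + 34
  44 = 1 · 34 + 10
  34 = 3 · 10 + 4
  10 = 2 · 4 + 2
  4 = 2 · 2 + 0
gcd(356, 78) = 2.
Track Bezout coefficients alongside the remainders: start with r₀ = 356 = a·1 + b·0 (s = 1, t = 0) and r₁ = 78 = a·0 + b·1 (s = 0, t = 1); each new remainder r_{k+1} = r_{k-1} − q_k·r_k inherits s_{k+1} = s_{k-1} − q_k·s_k, t_{k+1} = t_{k-1} − q_k·t_k, so r_k = a·s_k + b·t_k at every step:
  q = 4: r = 44, s = 1 − 4·0 = 1, t = 0 − 4·1 = -4  (check: 356·1 + 78·(-4) = 44)
  q = 1: r = 34, s = 0 − 1·1 = -1, t = 1 − 1·(-4) = 5  (check: 356·(-1) + 78·5 = 34)
  q = 1: r = 10, s = 1 − 1·(-1) = 2, t = -4 − 1·5 = -9  (check: 356·2 + 78·(-9) = 10)
  q = 3: r = 4, s = -1 − 3·2 = -7, t = 5 − 3·(-9) = 32  (check: 356·(-7) + 78·32 = 4)
  q = 2: r = 2, s = 2 − 2·(-7) = 16, t = -9 − 2·32 = -73  (check: 356·16 + 78·(-73) = 2)
The row with r = 2 (the gcd) gives the Bezout coefficients s = 16, t = -73.
Result: 356 · (16) + 78 · (-73) = 2.

gcd(356, 78) = 2; s = 16, t = -73 (check: 356·16 + 78·(-73) = 2).


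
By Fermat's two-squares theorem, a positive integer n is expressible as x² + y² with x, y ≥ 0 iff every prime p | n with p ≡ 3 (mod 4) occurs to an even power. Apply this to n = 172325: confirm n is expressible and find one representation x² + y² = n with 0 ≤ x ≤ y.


Step 1: Factor n = 172325 = 5^2 · 61 · 113.
Step 2: Check the mod-4 condition on each prime factor: 5 ≡ 1 (mod 4), exponent 2; 61 ≡ 1 (mod 4), exponent 1; 113 ≡ 1 (mod 4), exponent 1.
All primes ≡ 3 (mod 4) appear to even exponent (or don't appear), so by the two-squares theorem n IS expressible as a sum of two squares.
Step 3: Build a representation. Group n = k² · m with k = 5 and m = 61 · 113 = 6893 (a product of primes ≡ 1 (mod 4)); a representation of m scales to one of n via (k·x)² + (k·y)² = k²(x² + y²). Each prime p ≡ 1 (mod 4) is itself a sum of two squares; find a² by testing p − a² for a perfect square:
  61: 61 − 1² = 60, 61 − 2² = 57, 61 − 3² = 52, 61 − 4² = 45, 61 − 5² = 36 = 6² ⇒ 61 = 5² + 6².
  113: 113 − 1² = 112, 113 − 2² = 109, 113 − 3² = 104, 113 − 4² = 97, 113 − 5² = 88, 113 − 6² = 77, 113 − 7² = 64 = 8² ⇒ 113 = 7² + 8².
  Combine using the Brahmagupta–Fibonacci identity (a² + b²)(c² + d²) = (ac − bd)² + (ad + bc)² = (ac + bd)² + (ad − bc)²:
  61 · 113 = 6893: from (5² + 6²)(7² + 8²), take (5·7 − 6·8, 5·8 + 6·7) = (35 − 48, 40 + 42) = (-13, 82); dropping signs (only squares matter) gives (13, 82); check 13² + 82² = 169 + 6724 = 6893 ✓.
  Scale by k = 5: (5·13, 5·82) = (65, 410).
Step 4: Order so x ≤ y and verify: 65² + 410² = 4225 + 168100 = 172325 = n. ✓

n = 172325 = 65² + 410² (one valid representation with x ≤ y).


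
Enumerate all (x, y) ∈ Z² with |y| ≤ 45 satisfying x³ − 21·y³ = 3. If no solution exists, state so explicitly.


The equation is x³ - 21y³ = 3. For fixed y, x³ = 21·y³ + 3, so a solution requires the RHS to be a perfect cube.
Strategy: iterate y from -45 to 45, compute RHS = 21·y³ + 3, and check whether it is a (positive or negative) perfect cube.
Check small values of y:
  y = 0: RHS = 3 is not a perfect cube.
  y = 1: RHS = 24 is not a perfect cube.
  y = -1: RHS = -18 is not a perfect cube.
  y = 2: RHS = 171 is not a perfect cube.
  y = -2: RHS = -165 is not a perfect cube.
  y = 3: RHS = 570 is not a perfect cube.
  y = -3: RHS = -564 is not a perfect cube.
Continuing the search up to |y| = 45 finds no solutions either.
No (x, y) in the scanned range satisfies the equation.

No integer solutions with |y| ≤ 45.


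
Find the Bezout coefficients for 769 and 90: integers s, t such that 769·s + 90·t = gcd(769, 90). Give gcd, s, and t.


Euclidean algorithm on (769, 90) — divide until remainder is 0:
  769 = 8 · 90 + 49
  90 = 1 · 49 + 41
  49 = 1 · 41 + 8
  41 = 5 · 8 + 1
  8 = 8 · 1 + 0
gcd(769, 90) = 1.
Track Bezout coefficients alongside the remainders: start with r₀ = 769 = a·1 + b·0 (s = 1, t = 0) and r₁ = 90 = a·0 + b·1 (s = 0, t = 1); each new remainder r_{k+1} = r_{k-1} − q_k·r_k inherits s_{k+1} = s_{k-1} − q_k·s_k, t_{k+1} = t_{k-1} − q_k·t_k, so r_k = a·s_k + b·t_k at every step:
  q = 8: r = 49, s = 1 − 8·0 = 1, t = 0 − 8·1 = -8  (check: 769·1 + 90·(-8) = 49)
  q = 1: r = 41, s = 0 − 1·1 = -1, t = 1 − 1·(-8) = 9  (check: 769·(-1) + 90·9 = 41)
  q = 1: r = 8, s = 1 − 1·(-1) = 2, t = -8 − 1·9 = -17  (check: 769·2 + 90·(-17) = 8)
  q = 5: r = 1, s = -1 − 5·2 = -11, t = 9 − 5·(-17) = 94  (check: 769·(-11) + 90·94 = 1)
The row with r = 1 (the gcd) gives the Bezout coefficients s = -11, t = 94.
Result: 769 · (-11) + 90 · (94) = 1.

gcd(769, 90) = 1; s = -11, t = 94 (check: 769·(-11) + 90·94 = 1).


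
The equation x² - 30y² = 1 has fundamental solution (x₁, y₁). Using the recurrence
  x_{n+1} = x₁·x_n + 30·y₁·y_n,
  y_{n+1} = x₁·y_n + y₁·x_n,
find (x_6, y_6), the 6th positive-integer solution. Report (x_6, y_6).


Step 1: Find the fundamental solution (x₁, y₁) of x² - 30y² = 1.
  Expand √30 as a continued fraction. a₀ = ⌊√30⌋ = 5; iterate m_{k+1} = d_k·a_k − m_k, d_{k+1} = (30 − m_{k+1}²)/d_k, a_{k+1} = ⌊(a₀ + m_{k+1})/d_{k+1}⌋ (starting m₀ = 0, d₀ = 1), with convergents p_k = a_k·p_{k-1} + p_{k-2}, q_k = a_k·q_{k-1} + q_{k-2} (p₋₁ = 1, q₋₁ = 0):
  k = 0: a₀ = 5; p₀/q₀ = 5/1; p₀² − 30·q₀² = 25 − 30 = -5.
  k = 1: m = 5, d = 5, a = ⌊(5 + 5)/5⌋ = 2; p/q = (2·5 + 1)/(2·1 + 0) = 11/2; p² − 30·q² = 121 − 120 = 1.
  The first convergent with p² − 30·q² = 1 gives the fundamental solution (x₁, y₁) = (11, 2).
Step 2: Apply the recurrence (x_{n+1}, y_{n+1}) = (x₁x_n + 30y₁y_n, x₁y_n + y₁x_n) repeatedly.
  From (x_1, y_1) = (11, 2): x_2 = 11·11 + 30·2·2 = 241; y_2 = 11·2 + 2·11 = 44.
  From (x_2, y_2) = (241, 44): x_3 = 11·241 + 30·2·44 = 5291; y_3 = 11·44 + 2·241 = 966.
  From (x_3, y_3) = (5291, 966): x_4 = 11·5291 + 30·2·966 = 116161; y_4 = 11·966 + 2·5291 = 21208.
  From (x_4, y_4) = (116161, 21208): x_5 = 11·116161 + 30·2·21208 = 2550251; y_5 = 11·21208 + 2·116161 = 465610.
  From (x_5, y_5) = (2550251, 465610): x_6 = 11·2550251 + 30·2·465610 = 55989361; y_6 = 11·465610 + 2·2550251 = 10222212.
Step 3: Verify x_6² - 30·y_6² = 3134808545188321 - 3134808545188320 = 1 (should be 1). ✓

(x_1, y_1) = (11, 2); (x_6, y_6) = (55989361, 10222212).


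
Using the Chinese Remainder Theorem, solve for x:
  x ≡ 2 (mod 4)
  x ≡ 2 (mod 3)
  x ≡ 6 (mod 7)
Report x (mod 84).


Moduli 4, 3, 7 are pairwise coprime; by CRT there is a unique solution modulo M = 4 · 3 · 7 = 84.
Solve pairwise, accumulating the modulus:
  Start with x ≡ 2 (mod 4).
  Combine with x ≡ 2 (mod 3): since gcd(4, 3) = 1, we get a unique residue mod 12.
    Write x = 2 + 4·t and substitute into x ≡ 2 (mod 3): 4·t ≡ 2 − 2 = 0 (mod 3).
    Reduce coefficients mod 3: 1·t ≡ 0 (mod 3).
    So t ≡ 0 (mod 3).
    Then x = 2 + 4·0 = 2, valid modulo lcm(4, 3) = 12: x ≡ 2 (mod 12).
  Combine with x ≡ 6 (mod 7): since gcd(12, 7) = 1, we get a unique residue mod 84.
    Write x = 2 + 12·t and substitute into x ≡ 6 (mod 7): 12·t ≡ 6 − 2 = 4 (mod 7).
    Reduce coefficients mod 7: 5·t ≡ 4 (mod 7).
    The inverse of 5 mod 7 is 3 (since 5·3 = 15 = 2·7 + 1), so t ≡ 3·4 = 12 ≡ 5 (mod 7).
    Then x = 2 + 12·5 = 62, valid modulo lcm(12, 7) = 84: x ≡ 62 (mod 84).
Verify: 62 mod 4 = 2 ✓, 62 mod 3 = 2 ✓, 62 mod 7 = 6 ✓.

x ≡ 62 (mod 84).


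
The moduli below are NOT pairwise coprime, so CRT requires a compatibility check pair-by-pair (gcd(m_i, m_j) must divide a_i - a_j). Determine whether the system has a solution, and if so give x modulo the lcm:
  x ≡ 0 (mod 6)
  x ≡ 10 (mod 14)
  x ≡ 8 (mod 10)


Moduli 6, 14, 10 are not pairwise coprime, so CRT works modulo lcm(m_i) when all pairwise compatibility conditions hold.
Pairwise compatibility: gcd(m_i, m_j) must divide a_i - a_j for every pair.
Merge one congruence at a time:
  Start: x ≡ 0 (mod 6).
  Combine with x ≡ 10 (mod 14): gcd(6, 14) = 2; 10 - 0 = 10, which IS divisible by 2, so compatible.
    Write x = 0 + 6·t and substitute into x ≡ 10 (mod 14): 6·t ≡ 10 − 0 = 10 (mod 14).
    Divide the congruence (and modulus) by g = 2: 3·t ≡ 5 (mod 7).
    The inverse of 3 mod 7 is 5 (since 3·5 = 15 = 2·7 + 1), so t ≡ 5·5 = 25 ≡ 4 (mod 7).
    Then x = 0 + 6·4 = 24, valid modulo lcm(6, 14) = 42: x ≡ 24 (mod 42).
  Combine with x ≡ 8 (mod 10): gcd(42, 10) = 2; 8 - 24 = -16, which IS divisible by 2, so compatible.
    Write x = 24 + 42·t and substitute into x ≡ 8 (mod 10): 42·t ≡ 8 − 24 = -16 (mod 10).
    Divide the congruence (and modulus) by g = 2: 21·t ≡ -8 (mod 5).
    Reduce coefficients mod 5: 1·t ≡ 2 (mod 5).
    So t ≡ 2 (mod 5).
    Then x = 24 + 42·2 = 108, valid modulo lcm(42, 10) = 210: x ≡ 108 (mod 210).
Verify: 108 mod 6 = 0, 108 mod 14 = 10, 108 mod 10 = 8.

x ≡ 108 (mod 210).


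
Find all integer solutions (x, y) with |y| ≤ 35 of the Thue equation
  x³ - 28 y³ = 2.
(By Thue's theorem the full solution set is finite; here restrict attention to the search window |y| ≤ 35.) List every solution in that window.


The equation is x³ - 28y³ = 2. For fixed y, x³ = 28·y³ + 2, so a solution requires the RHS to be a perfect cube.
Strategy: iterate y from -35 to 35, compute RHS = 28·y³ + 2, and check whether it is a (positive or negative) perfect cube.
Check small values of y:
  y = 0: RHS = 2 is not a perfect cube.
  y = 1: RHS = 30 is not a perfect cube.
  y = -1: RHS = -26 is not a perfect cube.
  y = 2: RHS = 226 is not a perfect cube.
  y = -2: RHS = -222 is not a perfect cube.
  y = 3: RHS = 758 is not a perfect cube.
  y = -3: RHS = -754 is not a perfect cube.
Continuing the search up to |y| = 35 finds no solutions either.
No (x, y) in the scanned range satisfies the equation.

No integer solutions with |y| ≤ 35.


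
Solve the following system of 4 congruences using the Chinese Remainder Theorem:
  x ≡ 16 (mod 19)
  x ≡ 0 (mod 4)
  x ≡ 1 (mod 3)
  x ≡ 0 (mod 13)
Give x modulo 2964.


Product of moduli M = 19 · 4 · 3 · 13 = 2964.
Merge one congruence at a time:
  Start: x ≡ 16 (mod 19).
  Combine with x ≡ 0 (mod 4); new modulus lcm = 76.
    Write x = 16 + 19·t and substitute into x ≡ 0 (mod 4): 19·t ≡ 0 − 16 = -16 (mod 4).
    Reduce coefficients mod 4: 3·t ≡ 0 (mod 4).
    The inverse of 3 mod 4 is 3 (since 3·3 = 9 = 2·4 + 1), so t ≡ 3·0 = 0 ≡ 0 (mod 4).
    Then x = 16 + 19·0 = 16, valid modulo lcm(19, 4) = 76: x ≡ 16 (mod 76).
  Combine with x ≡ 1 (mod 3); new modulus lcm = 228.
    Write x = 16 + 76·t and substitute into x ≡ 1 (mod 3): 76·t ≡ 1 − 16 = -15 (mod 3).
    Reduce coefficients mod 3: 1·t ≡ 0 (mod 3).
    So t ≡ 0 (mod 3).
    Then x = 16 + 76·0 = 16, valid modulo lcm(76, 3) = 228: x ≡ 16 (mod 228).
  Combine with x ≡ 0 (mod 13); new modulus lcm = 2964.
    Write x = 16 + 228·t and substitute into x ≡ 0 (mod 13): 228·t ≡ 0 − 16 = -16 (mod 13).
    Reduce coefficients mod 13: 7·t ≡ 10 (mod 13).
    The inverse of 7 mod 13 is 2 (since 7·2 = 14 = 1·13 + 1), so t ≡ 2·10 = 20 ≡ 7 (mod 13).
    Then x = 16 + 228·7 = 1612, valid modulo lcm(228, 13) = 2964: x ≡ 1612 (mod 2964).
Verify against each original: 1612 mod 19 = 16, 1612 mod 4 = 0, 1612 mod 3 = 1, 1612 mod 13 = 0.

x ≡ 1612 (mod 2964).


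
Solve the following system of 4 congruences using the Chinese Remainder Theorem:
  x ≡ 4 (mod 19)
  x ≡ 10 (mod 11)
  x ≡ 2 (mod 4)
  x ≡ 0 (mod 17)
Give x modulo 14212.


Product of moduli M = 19 · 11 · 4 · 17 = 14212.
Merge one congruence at a time:
  Start: x ≡ 4 (mod 19).
  Combine with x ≡ 10 (mod 11); new modulus lcm = 209.
    Write x = 4 + 19·t and substitute into x ≡ 10 (mod 11): 19·t ≡ 10 − 4 = 6 (mod 11).
    Reduce coefficients mod 11: 8·t ≡ 6 (mod 11).
    The inverse of 8 mod 11 is 7 (since 8·7 = 56 = 5·11 + 1), so t ≡ 7·6 = 42 ≡ 9 (mod 11).
    Then x = 4 + 19·9 = 175, valid modulo lcm(19, 11) = 209: x ≡ 175 (mod 209).
  Combine with x ≡ 2 (mod 4); new modulus lcm = 836.
    Write x = 175 + 209·t and substitute into x ≡ 2 (mod 4): 209·t ≡ 2 − 175 = -173 (mod 4).
    Reduce coefficients mod 4: 1·t ≡ 3 (mod 4).
    So t ≡ 3 (mod 4).
    Then x = 175 + 209·3 = 802, valid modulo lcm(209, 4) = 836: x ≡ 802 (mod 836).
  Combine with x ≡ 0 (mod 17); new modulus lcm = 14212.
    Write x = 802 + 836·t and substitute into x ≡ 0 (mod 17): 836·t ≡ 0 − 802 = -802 (mod 17).
    Reduce coefficients mod 17: 3·t ≡ 14 (mod 17).
    The inverse of 3 mod 17 is 6 (since 3·6 = 18 = 1·17 + 1), so t ≡ 6·14 = 84 ≡ 16 (mod 17).
    Then x = 802 + 836·16 = 14178, valid modulo lcm(836, 17) = 14212: x ≡ 14178 (mod 14212).
Verify against each original: 14178 mod 19 = 4, 14178 mod 11 = 10, 14178 mod 4 = 2, 14178 mod 17 = 0.

x ≡ 14178 (mod 14212).


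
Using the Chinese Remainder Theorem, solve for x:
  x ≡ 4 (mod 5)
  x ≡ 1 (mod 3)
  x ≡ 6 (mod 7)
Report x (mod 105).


Moduli 5, 3, 7 are pairwise coprime; by CRT there is a unique solution modulo M = 5 · 3 · 7 = 105.
Solve pairwise, accumulating the modulus:
  Start with x ≡ 4 (mod 5).
  Combine with x ≡ 1 (mod 3): since gcd(5, 3) = 1, we get a unique residue mod 15.
    Write x = 4 + 5·t and substitute into x ≡ 1 (mod 3): 5·t ≡ 1 − 4 = -3 (mod 3).
    Reduce coefficients mod 3: 2·t ≡ 0 (mod 3).
    The inverse of 2 mod 3 is 2 (since 2·2 = 4 = 1·3 + 1), so t ≡ 2·0 = 0 ≡ 0 (mod 3).
    Then x = 4 + 5·0 = 4, valid modulo lcm(5, 3) = 15: x ≡ 4 (mod 15).
  Combine with x ≡ 6 (mod 7): since gcd(15, 7) = 1, we get a unique residue mod 105.
    Write x = 4 + 15·t and substitute into x ≡ 6 (mod 7): 15·t ≡ 6 − 4 = 2 (mod 7).
    Reduce coefficients mod 7: 1·t ≡ 2 (mod 7).
    So t ≡ 2 (mod 7).
    Then x = 4 + 15·2 = 34, valid modulo lcm(15, 7) = 105: x ≡ 34 (mod 105).
Verify: 34 mod 5 = 4 ✓, 34 mod 3 = 1 ✓, 34 mod 7 = 6 ✓.

x ≡ 34 (mod 105).


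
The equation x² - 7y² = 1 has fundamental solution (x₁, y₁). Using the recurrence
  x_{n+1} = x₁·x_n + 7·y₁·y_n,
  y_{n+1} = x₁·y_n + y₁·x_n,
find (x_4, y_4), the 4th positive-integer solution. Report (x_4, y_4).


Step 1: Find the fundamental solution (x₁, y₁) of x² - 7y² = 1.
  Expand √7 as a continued fraction. a₀ = ⌊√7⌋ = 2; iterate m_{k+1} = d_k·a_k − m_k, d_{k+1} = (7 − m_{k+1}²)/d_k, a_{k+1} = ⌊(a₀ + m_{k+1})/d_{k+1}⌋ (starting m₀ = 0, d₀ = 1), with convergents p_k = a_k·p_{k-1} + p_{k-2}, q_k = a_k·q_{k-1} + q_{k-2} (p₋₁ = 1, q₋₁ = 0):
  k = 0: a₀ = 2; p₀/q₀ = 2/1; p₀² − 7·q₀² = 4 − 7 = -3.
  k = 1: m = 2, d = 3, a = ⌊(2 + 2)/3⌋ = 1; p/q = (1·2 + 1)/(1·1 + 0) = 3/1; p² − 7·q² = 9 − 7 = 2.
  k = 2: m = 1, d = 2, a = ⌊(2 + 1)/2⌋ = 1; p/q = (1·3 + 2)/(1·1 + 1) = 5/2; p² − 7·q² = 25 − 28 = -3.
  k = 3: m = 1, d = 3, a = ⌊(2 + 1)/3⌋ = 1; p/q = (1·5 + 3)/(1·2 + 1) = 8/3; p² − 7·q² = 64 − 63 = 1.
  The first convergent with p² − 7·q² = 1 gives the fundamental solution (x₁, y₁) = (8, 3).
Step 2: Apply the recurrence (x_{n+1}, y_{n+1}) = (x₁x_n + 7y₁y_n, x₁y_n + y₁x_n) repeatedly.
  From (x_1, y_1) = (8, 3): x_2 = 8·8 + 7·3·3 = 127; y_2 = 8·3 + 3·8 = 48.
  From (x_2, y_2) = (127, 48): x_3 = 8·127 + 7·3·48 = 2024; y_3 = 8·48 + 3·127 = 765.
  From (x_3, y_3) = (2024, 765): x_4 = 8·2024 + 7·3·765 = 32257; y_4 = 8·765 + 3·2024 = 12192.
Step 3: Verify x_4² - 7·y_4² = 1040514049 - 1040514048 = 1 (should be 1). ✓

(x_1, y_1) = (8, 3); (x_4, y_4) = (32257, 12192).


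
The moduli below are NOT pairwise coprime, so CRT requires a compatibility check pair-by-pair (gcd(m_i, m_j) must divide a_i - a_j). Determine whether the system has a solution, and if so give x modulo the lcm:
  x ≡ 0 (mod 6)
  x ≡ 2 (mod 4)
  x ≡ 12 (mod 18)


Moduli 6, 4, 18 are not pairwise coprime, so CRT works modulo lcm(m_i) when all pairwise compatibility conditions hold.
Pairwise compatibility: gcd(m_i, m_j) must divide a_i - a_j for every pair.
Merge one congruence at a time:
  Start: x ≡ 0 (mod 6).
  Combine with x ≡ 2 (mod 4): gcd(6, 4) = 2; 2 - 0 = 2, which IS divisible by 2, so compatible.
    Write x = 0 + 6·t and substitute into x ≡ 2 (mod 4): 6·t ≡ 2 − 0 = 2 (mod 4).
    Divide the congruence (and modulus) by g = 2: 3·t ≡ 1 (mod 2).
    Reduce coefficients mod 2: 1·t ≡ 1 (mod 2).
    So t ≡ 1 (mod 2).
    Then x = 0 + 6·1 = 6, valid modulo lcm(6, 4) = 12: x ≡ 6 (mod 12).
  Combine with x ≡ 12 (mod 18): gcd(12, 18) = 6; 12 - 6 = 6, which IS divisible by 6, so compatible.
    Write x = 6 + 12·t and substitute into x ≡ 12 (mod 18): 12·t ≡ 12 − 6 = 6 (mod 18).
    Divide the congruence (and modulus) by g = 6: 2·t ≡ 1 (mod 3).
    The inverse of 2 mod 3 is 2 (since 2·2 = 4 = 1·3 + 1), so t ≡ 2·1 = 2 ≡ 2 (mod 3).
    Then x = 6 + 12·2 = 30, valid modulo lcm(12, 18) = 36: x ≡ 30 (mod 36).
Verify: 30 mod 6 = 0, 30 mod 4 = 2, 30 mod 18 = 12.

x ≡ 30 (mod 36).


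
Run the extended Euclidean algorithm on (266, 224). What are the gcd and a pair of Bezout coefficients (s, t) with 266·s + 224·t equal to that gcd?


Euclidean algorithm on (266, 224) — divide until remainder is 0:
  266 = 1 · 224 + 42
  224 = 5 · 42 + 14
  42 = 3 · 14 + 0
gcd(266, 224) = 14.
Track Bezout coefficients alongside the remainders: start with r₀ = 266 = a·1 + b·0 (s = 1, t = 0) and r₁ = 224 = a·0 + b·1 (s = 0, t = 1); each new remainder r_{k+1} = r_{k-1} − q_k·r_k inherits s_{k+1} = s_{k-1} − q_k·s_k, t_{k+1} = t_{k-1} − q_k·t_k, so r_k = a·s_k + b·t_k at every step:
  q = 1: r = 42, s = 1 − 1·0 = 1, t = 0 − 1·1 = -1  (check: 266·1 + 224·(-1) = 42)
  q = 5: r = 14, s = 0 − 5·1 = -5, t = 1 − 5·(-1) = 6  (check: 266·(-5) + 224·6 = 14)
The row with r = 14 (the gcd) gives the Bezout coefficients s = -5, t = 6.
Result: 266 · (-5) + 224 · (6) = 14.

gcd(266, 224) = 14; s = -5, t = 6 (check: 266·(-5) + 224·6 = 14).


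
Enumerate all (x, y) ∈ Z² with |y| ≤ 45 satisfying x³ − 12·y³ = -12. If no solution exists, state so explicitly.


The equation is x³ - 12y³ = -12. For fixed y, x³ = 12·y³ − 12, so a solution requires the RHS to be a perfect cube.
Strategy: iterate y from -45 to 45, compute RHS = 12·y³ − 12, and check whether it is a (positive or negative) perfect cube.
Check small values of y:
  y = 0: RHS = -12 is not a perfect cube.
  y = 1: RHS = 0 = (0)³ ⇒ x = 0 works.
  y = -1: RHS = -24 is not a perfect cube.
  y = 2: RHS = 84 is not a perfect cube.
  y = -2: RHS = -108 is not a perfect cube.
  y = 3: RHS = 312 is not a perfect cube.
  y = -3: RHS = -336 is not a perfect cube.
Continuing the search up to |y| = 45 finds no further solutions beyond those listed.
Collected solutions: (0, 1).

Solutions (with |y| ≤ 45): (0, 1).


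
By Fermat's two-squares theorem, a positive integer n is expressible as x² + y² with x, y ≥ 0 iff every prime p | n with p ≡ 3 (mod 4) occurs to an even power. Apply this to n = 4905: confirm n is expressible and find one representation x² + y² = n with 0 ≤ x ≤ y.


Step 1: Factor n = 4905 = 3^2 · 5 · 109.
Step 2: Check the mod-4 condition on each prime factor: 3 ≡ 3 (mod 4), exponent 2 (must be even); 5 ≡ 1 (mod 4), exponent 1; 109 ≡ 1 (mod 4), exponent 1.
All primes ≡ 3 (mod 4) appear to even exponent (or don't appear), so by the two-squares theorem n IS expressible as a sum of two squares.
Step 3: Build a representation. Group n = k² · m with k = 3 and m = 5 · 109 = 545 (a product of primes ≡ 1 (mod 4)); a representation of m scales to one of n via (k·x)² + (k·y)² = k²(x² + y²). Each prime p ≡ 1 (mod 4) is itself a sum of two squares; find a² by testing p − a² for a perfect square:
  5: 5 − 1² = 4 = 2² ⇒ 5 = 1² + 2².
  109: 109 − 1² = 108, 109 − 2² = 105, 109 − 3² = 100 = 10² ⇒ 109 = 3² + 10².
  Combine using the Brahmagupta–Fibonacci identity (a² + b²)(c² + d²) = (ac − bd)² + (ad + bc)² = (ac + bd)² + (ad − bc)²:
  5 · 109 = 545: from (1² + 2²)(3² + 10²), take (1·3 − 2·10, 1·10 + 2·3) = (3 − 20, 10 + 6) = (-17, 16); dropping signs (only squares matter) gives (17, 16); check 17² + 16² = 289 + 256 = 545 ✓.
  Scale by k = 3: (3·17, 3·16) = (51, 48).
Step 4: Order so x ≤ y and verify: 48² + 51² = 2304 + 2601 = 4905 = n. ✓

n = 4905 = 48² + 51² (one valid representation with x ≤ y).


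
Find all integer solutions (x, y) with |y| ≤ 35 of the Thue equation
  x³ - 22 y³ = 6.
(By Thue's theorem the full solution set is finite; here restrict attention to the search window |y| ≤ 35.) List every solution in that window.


The equation is x³ - 22y³ = 6. For fixed y, x³ = 22·y³ + 6, so a solution requires the RHS to be a perfect cube.
Strategy: iterate y from -35 to 35, compute RHS = 22·y³ + 6, and check whether it is a (positive or negative) perfect cube.
Check small values of y:
  y = 0: RHS = 6 is not a perfect cube.
  y = 1: RHS = 28 is not a perfect cube.
  y = -1: RHS = -16 is not a perfect cube.
  y = 2: RHS = 182 is not a perfect cube.
  y = -2: RHS = -170 is not a perfect cube.
  y = 3: RHS = 600 is not a perfect cube.
  y = -3: RHS = -588 is not a perfect cube.
Continuing, at y = -5: RHS = -2744 = (-14)³ ⇒ x = -14 works.
Searching the remaining y in |y| ≤ 35 finds no further solutions.
Collected solutions: (-14, -5).

Solutions (with |y| ≤ 35): (-14, -5).


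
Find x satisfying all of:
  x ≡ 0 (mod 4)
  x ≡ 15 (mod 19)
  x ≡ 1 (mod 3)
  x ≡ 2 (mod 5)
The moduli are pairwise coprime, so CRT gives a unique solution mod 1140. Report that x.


Product of moduli M = 4 · 19 · 3 · 5 = 1140.
Merge one congruence at a time:
  Start: x ≡ 0 (mod 4).
  Combine with x ≡ 15 (mod 19); new modulus lcm = 76.
    Write x = 0 + 4·t and substitute into x ≡ 15 (mod 19): 4·t ≡ 15 − 0 = 15 (mod 19).
    The inverse of 4 mod 19 is 5 (since 4·5 = 20 = 1·19 + 1), so t ≡ 5·15 = 75 ≡ 18 (mod 19).
    Then x = 0 + 4·18 = 72, valid modulo lcm(4, 19) = 76: x ≡ 72 (mod 76).
  Combine with x ≡ 1 (mod 3); new modulus lcm = 228.
    Write x = 72 + 76·t and substitute into x ≡ 1 (mod 3): 76·t ≡ 1 − 72 = -71 (mod 3).
    Reduce coefficients mod 3: 1·t ≡ 1 (mod 3).
    So t ≡ 1 (mod 3).
    Then x = 72 + 76·1 = 148, valid modulo lcm(76, 3) = 228: x ≡ 148 (mod 228).
  Combine with x ≡ 2 (mod 5); new modulus lcm = 1140.
    Write x = 148 + 228·t and substitute into x ≡ 2 (mod 5): 228·t ≡ 2 − 148 = -146 (mod 5).
    Reduce coefficients mod 5: 3·t ≡ 4 (mod 5).
    The inverse of 3 mod 5 is 2 (since 3·2 = 6 = 1·5 + 1), so t ≡ 2·4 = 8 ≡ 3 (mod 5).
    Then x = 148 + 228·3 = 832, valid modulo lcm(228, 5) = 1140: x ≡ 832 (mod 1140).
Verify against each original: 832 mod 4 = 0, 832 mod 19 = 15, 832 mod 3 = 1, 832 mod 5 = 2.

x ≡ 832 (mod 1140).


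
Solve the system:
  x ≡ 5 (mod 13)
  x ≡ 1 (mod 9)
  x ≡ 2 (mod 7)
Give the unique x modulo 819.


Moduli 13, 9, 7 are pairwise coprime; by CRT there is a unique solution modulo M = 13 · 9 · 7 = 819.
Solve pairwise, accumulating the modulus:
  Start with x ≡ 5 (mod 13).
  Combine with x ≡ 1 (mod 9): since gcd(13, 9) = 1, we get a unique residue mod 117.
    Write x = 5 + 13·t and substitute into x ≡ 1 (mod 9): 13·t ≡ 1 − 5 = -4 (mod 9).
    Reduce coefficients mod 9: 4·t ≡ 5 (mod 9).
    The inverse of 4 mod 9 is 7 (since 4·7 = 28 = 3·9 + 1), so t ≡ 7·5 = 35 ≡ 8 (mod 9).
    Then x = 5 + 13·8 = 109, valid modulo lcm(13, 9) = 117: x ≡ 109 (mod 117).
  Combine with x ≡ 2 (mod 7): since gcd(117, 7) = 1, we get a unique residue mod 819.
    Write x = 109 + 117·t and substitute into x ≡ 2 (mod 7): 117·t ≡ 2 − 109 = -107 (mod 7).
    Reduce coefficients mod 7: 5·t ≡ 5 (mod 7).
    The inverse of 5 mod 7 is 3 (since 5·3 = 15 = 2·7 + 1), so t ≡ 3·5 = 15 ≡ 1 (mod 7).
    Then x = 109 + 117·1 = 226, valid modulo lcm(117, 7) = 819: x ≡ 226 (mod 819).
Verify: 226 mod 13 = 5 ✓, 226 mod 9 = 1 ✓, 226 mod 7 = 2 ✓.

x ≡ 226 (mod 819).


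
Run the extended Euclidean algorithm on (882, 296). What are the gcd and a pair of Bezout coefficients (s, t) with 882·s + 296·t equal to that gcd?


Euclidean algorithm on (882, 296) — divide until remainder is 0:
  882 = 2 · 296 + 290
  296 = 1 · 290 + 6
  290 = 48 · 6 + 2
  6 = 3 · 2 + 0
gcd(882, 296) = 2.
Track Bezout coefficients alongside the remainders: start with r₀ = 882 = a·1 + b·0 (s = 1, t = 0) and r₁ = 296 = a·0 + b·1 (s = 0, t = 1); each new remainder r_{k+1} = r_{k-1} − q_k·r_k inherits s_{k+1} = s_{k-1} − q_k·s_k, t_{k+1} = t_{k-1} − q_k·t_k, so r_k = a·s_k + b·t_k at every step:
  q = 2: r = 290, s = 1 − 2·0 = 1, t = 0 − 2·1 = -2  (check: 882·1 + 296·(-2) = 290)
  q = 1: r = 6, s = 0 − 1·1 = -1, t = 1 − 1·(-2) = 3  (check: 882·(-1) + 296·3 = 6)
  q = 48: r = 2, s = 1 − 48·(-1) = 49, t = -2 − 48·3 = -146  (check: 882·49 + 296·(-146) = 2)
The row with r = 2 (the gcd) gives the Bezout coefficients s = 49, t = -146.
Result: 882 · (49) + 296 · (-146) = 2.

gcd(882, 296) = 2; s = 49, t = -146 (check: 882·49 + 296·(-146) = 2).


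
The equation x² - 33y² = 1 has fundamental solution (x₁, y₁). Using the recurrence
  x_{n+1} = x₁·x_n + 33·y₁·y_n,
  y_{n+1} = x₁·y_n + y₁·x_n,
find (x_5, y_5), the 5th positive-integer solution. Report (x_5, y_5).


Step 1: Find the fundamental solution (x₁, y₁) of x² - 33y² = 1.
  Expand √33 as a continued fraction. a₀ = ⌊√33⌋ = 5; iterate m_{k+1} = d_k·a_k − m_k, d_{k+1} = (33 − m_{k+1}²)/d_k, a_{k+1} = ⌊(a₀ + m_{k+1})/d_{k+1}⌋ (starting m₀ = 0, d₀ = 1), with convergents p_k = a_k·p_{k-1} + p_{k-2}, q_k = a_k·q_{k-1} + q_{k-2} (p₋₁ = 1, q₋₁ = 0):
  k = 0: a₀ = 5; p₀/q₀ = 5/1; p₀² − 33·q₀² = 25 − 33 = -8.
  k = 1: m = 5, d = 8, a = ⌊(5 + 5)/8⌋ = 1; p/q = (1·5 + 1)/(1·1 + 0) = 6/1; p² − 33·q² = 36 − 33 = 3.
  k = 2: m = 3, d = 3, a = ⌊(5 + 3)/3⌋ = 2; p/q = (2·6 + 5)/(2·1 + 1) = 17/3; p² − 33·q² = 289 − 297 = -8.
  k = 3: m = 3, d = 8, a = ⌊(5 + 3)/8⌋ = 1; p/q = (1·17 + 6)/(1·3 + 1) = 23/4; p² − 33·q² = 529 − 528 = 1.
  The first convergent with p² − 33·q² = 1 gives the fundamental solution (x₁, y₁) = (23, 4).
Step 2: Apply the recurrence (x_{n+1}, y_{n+1}) = (x₁x_n + 33y₁y_n, x₁y_n + y₁x_n) repeatedly.
  From (x_1, y_1) = (23, 4): x_2 = 23·23 + 33·4·4 = 1057; y_2 = 23·4 + 4·23 = 184.
  From (x_2, y_2) = (1057, 184): x_3 = 23·1057 + 33·4·184 = 48599; y_3 = 23·184 + 4·1057 = 8460.
  From (x_3, y_3) = (48599, 8460): x_4 = 23·48599 + 33·4·8460 = 2234497; y_4 = 23·8460 + 4·48599 = 388976.
  From (x_4, y_4) = (2234497, 388976): x_5 = 23·2234497 + 33·4·388976 = 102738263; y_5 = 23·388976 + 4·2234497 = 17884436.
Step 3: Verify x_5² - 33·y_5² = 10555150684257169 - 10555150684257168 = 1 (should be 1). ✓

(x_1, y_1) = (23, 4); (x_5, y_5) = (102738263, 17884436).


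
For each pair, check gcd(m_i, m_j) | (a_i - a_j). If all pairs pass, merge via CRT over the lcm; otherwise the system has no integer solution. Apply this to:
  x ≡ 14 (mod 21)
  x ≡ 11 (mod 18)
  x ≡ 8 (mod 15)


Moduli 21, 18, 15 are not pairwise coprime, so CRT works modulo lcm(m_i) when all pairwise compatibility conditions hold.
Pairwise compatibility: gcd(m_i, m_j) must divide a_i - a_j for every pair.
Merge one congruence at a time:
  Start: x ≡ 14 (mod 21).
  Combine with x ≡ 11 (mod 18): gcd(21, 18) = 3; 11 - 14 = -3, which IS divisible by 3, so compatible.
    Write x = 14 + 21·t and substitute into x ≡ 11 (mod 18): 21·t ≡ 11 − 14 = -3 (mod 18).
    Divide the congruence (and modulus) by g = 3: 7·t ≡ -1 (mod 6).
    Reduce coefficients mod 6: 1·t ≡ 5 (mod 6).
    So t ≡ 5 (mod 6).
    Then x = 14 + 21·5 = 119, valid modulo lcm(21, 18) = 126: x ≡ 119 (mod 126).
  Combine with x ≡ 8 (mod 15): gcd(126, 15) = 3; 8 - 119 = -111, which IS divisible by 3, so compatible.
    Write x = 119 + 126·t and substitute into x ≡ 8 (mod 15): 126·t ≡ 8 − 119 = -111 (mod 15).
    Divide the congruence (and modulus) by g = 3: 42·t ≡ -37 (mod 5).
    Reduce coefficients mod 5: 2·t ≡ 3 (mod 5).
    The inverse of 2 mod 5 is 3 (since 2·3 = 6 = 1·5 + 1), so t ≡ 3·3 = 9 ≡ 4 (mod 5).
    Then x = 119 + 126·4 = 623, valid modulo lcm(126, 15) = 630: x ≡ 623 (mod 630).
Verify: 623 mod 21 = 14, 623 mod 18 = 11, 623 mod 15 = 8.

x ≡ 623 (mod 630).
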